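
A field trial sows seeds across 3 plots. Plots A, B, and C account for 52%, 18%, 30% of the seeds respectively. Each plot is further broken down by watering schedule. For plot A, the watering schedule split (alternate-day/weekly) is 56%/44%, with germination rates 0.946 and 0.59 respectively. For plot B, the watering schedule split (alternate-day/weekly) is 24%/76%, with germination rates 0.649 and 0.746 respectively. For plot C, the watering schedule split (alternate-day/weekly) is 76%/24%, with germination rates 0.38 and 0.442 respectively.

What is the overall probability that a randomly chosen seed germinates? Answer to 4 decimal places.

0.6590

P(G|A) = 0.56·0.946 + 0.44·0.59 = 0.52976 + 0.2596 = 0.78936
P(G|B) = 0.24·0.649 + 0.76·0.746 = 0.15576 + 0.56696 = 0.72272
P(G|C) = 0.76·0.38 + 0.24·0.442 = 0.2888 + 0.10608 = 0.39488
Then overall,
P(G) = 0.52·0.78936 + 0.18·0.72272 + 0.3·0.39488
      = 0.4104672 + 0.1300896 + 0.118464 = 0.6590208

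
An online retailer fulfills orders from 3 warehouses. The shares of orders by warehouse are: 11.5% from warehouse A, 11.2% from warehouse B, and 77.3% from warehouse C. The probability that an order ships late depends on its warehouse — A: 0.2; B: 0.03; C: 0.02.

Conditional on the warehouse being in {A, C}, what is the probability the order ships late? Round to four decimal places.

P(L|S) ≈ 0.0433

Let S = {A, C}.
P(S) = 0.115 + 0.773 = 0.888.
P(L ∩ S) = 0.2·0.115 + 0.02·0.773 = 0.023 + 0.01546 = 0.03846.
P(L | S) = 0.03846 / 0.888 = 0.043311…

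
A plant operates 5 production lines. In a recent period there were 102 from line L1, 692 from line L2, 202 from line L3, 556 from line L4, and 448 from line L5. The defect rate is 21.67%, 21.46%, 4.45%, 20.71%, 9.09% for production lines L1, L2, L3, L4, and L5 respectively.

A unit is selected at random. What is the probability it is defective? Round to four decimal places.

Total: 102 + 692 + 202 + 556 + 448 = 2000.
P(L1) = 102/2000 = 0.051. P(L2) = 692/2000 = 0.346. P(L3) = 202/2000 = 0.101. P(L4) = 556/2000 = 0.278. P(L5) = 448/2000 = 0.224.
Using total probability over the partition,
P(D) = P(D|L1)·P(L1) + P(D|L2)·P(L2) + P(D|L3)·P(L3) + P(D|L4)·P(L4) + P(D|L5)·P(L5)
      = 0.2167·0.051 + 0.2146·0.346 + 0.0445·0.101 + 0.2071·0.278 + 0.0909·0.224
      = 0.0110517 + 0.0742516 + 0.0044945 + 0.0575738 + 0.0203616 = 0.1677332

0.1677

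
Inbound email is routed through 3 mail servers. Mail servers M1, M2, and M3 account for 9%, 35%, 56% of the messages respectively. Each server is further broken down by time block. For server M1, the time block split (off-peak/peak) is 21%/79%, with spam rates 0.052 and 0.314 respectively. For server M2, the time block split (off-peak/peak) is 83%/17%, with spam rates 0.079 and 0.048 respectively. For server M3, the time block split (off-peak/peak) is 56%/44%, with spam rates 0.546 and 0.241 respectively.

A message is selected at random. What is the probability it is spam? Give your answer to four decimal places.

P(S) ≈ 0.2797

P(S|M1) = 0.21·0.052 + 0.79·0.314 = 0.01092 + 0.24806 = 0.25898
P(S|M2) = 0.83·0.079 + 0.17·0.048 = 0.06557 + 0.00816 = 0.07373
P(S|M3) = 0.56·0.546 + 0.44·0.241 = 0.30576 + 0.10604 = 0.4118
Then overall,
P(S) = 0.09·0.25898 + 0.35·0.07373 + 0.56·0.4118
      = 0.0233082 + 0.0258055 + 0.230608 = 0.2797217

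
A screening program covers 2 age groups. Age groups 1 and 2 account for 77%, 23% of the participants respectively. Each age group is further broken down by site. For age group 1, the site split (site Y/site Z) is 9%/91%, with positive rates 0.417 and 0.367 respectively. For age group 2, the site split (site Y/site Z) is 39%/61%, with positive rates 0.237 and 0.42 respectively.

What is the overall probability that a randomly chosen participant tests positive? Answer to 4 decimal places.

P(T|1) = 0.09·0.417 + 0.91·0.367 = 0.03753 + 0.33397 = 0.3715
P(T|2) = 0.39·0.237 + 0.61·0.42 = 0.09243 + 0.2562 = 0.34863
Then overall,
P(T) = 0.77·0.3715 + 0.23·0.34863
      = 0.286055 + 0.0801849 = 0.3662399

0.3662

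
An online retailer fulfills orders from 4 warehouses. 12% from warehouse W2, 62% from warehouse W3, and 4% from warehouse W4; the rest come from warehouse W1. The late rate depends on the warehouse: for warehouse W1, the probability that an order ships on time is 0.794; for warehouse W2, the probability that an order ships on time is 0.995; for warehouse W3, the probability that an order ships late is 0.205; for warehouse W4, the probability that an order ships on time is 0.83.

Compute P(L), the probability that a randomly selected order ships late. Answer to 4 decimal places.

P(W1) = 1 − (0.12 + 0.62 + 0.04) = 0.22.
P(L|W1) = 1 − 0.794 = 0.206.
P(L|W2) = 1 − 0.995 = 0.005.
P(L|W4) = 1 − 0.83 = 0.17.
P(L) = P(L|W1)·P(W1) + P(L|W2)·P(W2) + P(L|W3)·P(W3) + P(L|W4)·P(W4)
      = 0.206·0.22 + 0.005·0.12 + 0.205·0.62 + 0.17·0.04
      = 0.04532 + 0.0006 + 0.1271 + 0.0068 = 0.17982

0.1798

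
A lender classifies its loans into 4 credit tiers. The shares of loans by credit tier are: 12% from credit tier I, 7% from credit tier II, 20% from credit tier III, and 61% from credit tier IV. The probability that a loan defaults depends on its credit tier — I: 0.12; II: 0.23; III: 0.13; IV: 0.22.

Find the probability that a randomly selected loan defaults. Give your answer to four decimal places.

P(D) = P(D|I)·P(I) + P(D|II)·P(II) + P(D|III)·P(III) + P(D|IV)·P(IV)
      = 0.12·0.12 + 0.23·0.07 + 0.13·0.2 + 0.22·0.61
      = 0.0144 + 0.0161 + 0.026 + 0.1342 = 0.1907

0.1907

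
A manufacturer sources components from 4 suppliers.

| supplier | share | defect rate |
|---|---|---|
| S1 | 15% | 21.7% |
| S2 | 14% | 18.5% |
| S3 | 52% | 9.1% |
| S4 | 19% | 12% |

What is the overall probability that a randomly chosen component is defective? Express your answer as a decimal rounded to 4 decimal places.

P(D) = P(D|S1)·P(S1) + P(D|S2)·P(S2) + P(D|S3)·P(S3) + P(D|S4)·P(S4)
      = 0.217·0.15 + 0.185·0.14 + 0.091·0.52 + 0.12·0.19
      = 0.03255 + 0.0259 + 0.04732 + 0.0228 = 0.12857

0.1286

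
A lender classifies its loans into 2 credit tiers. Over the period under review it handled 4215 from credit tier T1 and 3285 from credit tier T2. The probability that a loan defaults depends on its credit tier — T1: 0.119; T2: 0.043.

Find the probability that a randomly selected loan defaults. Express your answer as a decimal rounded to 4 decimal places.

0.0857

Total: 4215 + 3285 = 7500.
P(T1) = 4215/7500 = 0.562. P(T2) = 3285/7500 = 0.438.
By the law of total probability,
P(D) = P(D|T1)·P(T1) + P(D|T2)·P(T2)
      = 0.119·0.562 + 0.043·0.438
      = 0.066878 + 0.018834 = 0.085712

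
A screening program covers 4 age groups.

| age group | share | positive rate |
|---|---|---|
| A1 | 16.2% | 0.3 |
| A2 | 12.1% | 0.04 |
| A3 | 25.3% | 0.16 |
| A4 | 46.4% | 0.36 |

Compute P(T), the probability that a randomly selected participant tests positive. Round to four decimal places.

P(T) ≈ 0.2610

P(T) = P(T|A1)·P(A1) + P(T|A2)·P(A2) + P(T|A3)·P(A3) + P(T|A4)·P(A4)
      = 0.3·0.162 + 0.04·0.121 + 0.16·0.253 + 0.36·0.464
      = 0.0486 + 0.00484 + 0.04048 + 0.16704 = 0.26096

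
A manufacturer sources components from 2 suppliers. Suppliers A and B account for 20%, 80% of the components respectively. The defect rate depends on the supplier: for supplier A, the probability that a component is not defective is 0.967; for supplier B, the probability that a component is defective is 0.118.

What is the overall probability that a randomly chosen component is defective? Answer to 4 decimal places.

P(D|A) = 1 − 0.967 = 0.033.
P(D) = P(D|A)·P(A) + P(D|B)·P(B)
      = 0.033·0.2 + 0.118·0.8
      = 0.0066 + 0.0944 = 0.101

0.1010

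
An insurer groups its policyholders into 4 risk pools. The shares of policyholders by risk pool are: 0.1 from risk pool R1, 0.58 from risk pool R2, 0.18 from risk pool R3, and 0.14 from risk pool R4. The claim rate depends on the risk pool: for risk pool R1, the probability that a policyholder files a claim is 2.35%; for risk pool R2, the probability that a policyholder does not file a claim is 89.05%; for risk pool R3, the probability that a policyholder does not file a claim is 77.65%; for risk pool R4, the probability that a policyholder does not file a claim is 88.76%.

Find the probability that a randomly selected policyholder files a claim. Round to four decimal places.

0.1218

P(C|R2) = 1 − 0.8905 = 0.1095.
P(C|R3) = 1 − 0.7765 = 0.2235.
P(C|R4) = 1 − 0.8876 = 0.1124.
Using total probability over the partition,
P(C) = P(C|R1)·P(R1) + P(C|R2)·P(R2) + P(C|R3)·P(R3) + P(C|R4)·P(R4)
      = 0.0235·0.1 + 0.1095·0.58 + 0.2235·0.18 + 0.1124·0.14
      = 0.00235 + 0.06351 + 0.04023 + 0.015736 = 0.121826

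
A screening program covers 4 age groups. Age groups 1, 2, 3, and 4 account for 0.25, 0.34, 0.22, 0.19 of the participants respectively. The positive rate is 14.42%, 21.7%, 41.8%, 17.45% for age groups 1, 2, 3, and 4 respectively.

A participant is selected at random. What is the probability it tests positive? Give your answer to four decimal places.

0.2349

P(T) = P(T|1)·P(1) + P(T|2)·P(2) + P(T|3)·P(3) + P(T|4)·P(4)
      = 0.1442·0.25 + 0.217·0.34 + 0.418·0.22 + 0.1745·0.19
      = 0.03605 + 0.07378 + 0.09196 + 0.033155 = 0.234945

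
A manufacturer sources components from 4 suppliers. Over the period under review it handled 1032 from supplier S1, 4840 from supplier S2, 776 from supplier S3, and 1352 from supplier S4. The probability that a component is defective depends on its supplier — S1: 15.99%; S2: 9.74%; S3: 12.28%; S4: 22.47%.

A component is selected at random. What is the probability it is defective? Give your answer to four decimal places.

Total: 1032 + 4840 + 776 + 1352 = 8000.
P(S1) = 1032/8000 = 0.129. P(S2) = 4840/8000 = 0.605. P(S3) = 776/8000 = 0.097. P(S4) = 1352/8000 = 0.169.
P(D) = P(D|S1)·P(S1) + P(D|S2)·P(S2) + P(D|S3)·P(S3) + P(D|S4)·P(S4)
      = 0.1599·0.129 + 0.0974·0.605 + 0.1228·0.097 + 0.2247·0.169
      = 0.0206271 + 0.058927 + 0.0119116 + 0.0379743 = 0.12944

P(D) ≈ 0.1294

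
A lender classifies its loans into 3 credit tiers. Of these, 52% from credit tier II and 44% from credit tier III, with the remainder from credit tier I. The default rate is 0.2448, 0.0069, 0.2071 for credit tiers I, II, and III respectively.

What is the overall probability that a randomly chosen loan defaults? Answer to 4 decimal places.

P(D) ≈ 0.1045

P(I) = 1 − (0.52 + 0.44) = 0.04.
Summing over the partition,
P(D) = P(D|I)·P(I) + P(D|II)·P(II) + P(D|III)·P(III)
      = 0.2448·0.04 + 0.0069·0.52 + 0.2071·0.44
      = 0.009792 + 0.003588 + 0.091124 = 0.104504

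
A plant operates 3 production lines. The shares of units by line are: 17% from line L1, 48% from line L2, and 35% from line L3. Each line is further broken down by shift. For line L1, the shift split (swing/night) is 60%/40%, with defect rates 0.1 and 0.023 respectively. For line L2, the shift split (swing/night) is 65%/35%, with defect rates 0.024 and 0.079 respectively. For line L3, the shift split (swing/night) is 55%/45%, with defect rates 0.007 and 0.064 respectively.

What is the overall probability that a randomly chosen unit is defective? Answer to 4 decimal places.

P(D|L1) = 0.6·0.1 + 0.4·0.023 = 0.06 + 0.0092 = 0.0692
P(D|L2) = 0.65·0.024 + 0.35·0.079 = 0.0156 + 0.02765 = 0.04325
P(D|L3) = 0.55·0.007 + 0.45·0.064 = 0.00385 + 0.0288 = 0.03265
Then overall,
P(D) = 0.17·0.0692 + 0.48·0.04325 + 0.35·0.03265
      = 0.011764 + 0.02076 + 0.0114275 = 0.0439515

P(D) ≈ 0.0440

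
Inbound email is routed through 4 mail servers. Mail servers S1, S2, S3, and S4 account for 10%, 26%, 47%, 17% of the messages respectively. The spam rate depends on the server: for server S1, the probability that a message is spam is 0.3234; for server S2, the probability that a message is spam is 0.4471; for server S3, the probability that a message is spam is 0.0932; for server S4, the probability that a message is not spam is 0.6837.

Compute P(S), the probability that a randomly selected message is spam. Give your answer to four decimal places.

P(S|S4) = 1 − 0.6837 = 0.3163.
P(S) = P(S|S1)·P(S1) + P(S|S2)·P(S2) + P(S|S3)·P(S3) + P(S|S4)·P(S4)
      = 0.3234·0.1 + 0.4471·0.26 + 0.0932·0.47 + 0.3163·0.17
      = 0.03234 + 0.116246 + 0.043804 + 0.053771 = 0.246161

P(S) ≈ 0.2462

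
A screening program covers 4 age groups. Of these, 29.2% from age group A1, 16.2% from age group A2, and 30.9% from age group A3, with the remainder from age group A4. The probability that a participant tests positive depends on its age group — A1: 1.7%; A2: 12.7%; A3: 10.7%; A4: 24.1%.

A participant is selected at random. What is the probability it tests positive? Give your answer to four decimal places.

0.1157

P(A4) = 1 − (0.292 + 0.162 + 0.309) = 0.237.
By the law of total probability,
P(T) = P(T|A1)·P(A1) + P(T|A2)·P(A2) + P(T|A3)·P(A3) + P(T|A4)·P(A4)
      = 0.017·0.292 + 0.127·0.162 + 0.107·0.309 + 0.241·0.237
      = 0.004964 + 0.020574 + 0.033063 + 0.057117 = 0.115718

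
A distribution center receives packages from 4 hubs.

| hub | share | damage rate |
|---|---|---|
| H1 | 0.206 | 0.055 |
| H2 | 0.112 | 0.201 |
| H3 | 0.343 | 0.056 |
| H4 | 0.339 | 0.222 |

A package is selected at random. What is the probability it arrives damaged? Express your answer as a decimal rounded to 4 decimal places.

0.1283

P(D) = P(D|H1)·P(H1) + P(D|H2)·P(H2) + P(D|H3)·P(H3) + P(D|H4)·P(H4)
      = 0.055·0.206 + 0.201·0.112 + 0.056·0.343 + 0.222·0.339
      = 0.01133 + 0.022512 + 0.019208 + 0.075258 = 0.128308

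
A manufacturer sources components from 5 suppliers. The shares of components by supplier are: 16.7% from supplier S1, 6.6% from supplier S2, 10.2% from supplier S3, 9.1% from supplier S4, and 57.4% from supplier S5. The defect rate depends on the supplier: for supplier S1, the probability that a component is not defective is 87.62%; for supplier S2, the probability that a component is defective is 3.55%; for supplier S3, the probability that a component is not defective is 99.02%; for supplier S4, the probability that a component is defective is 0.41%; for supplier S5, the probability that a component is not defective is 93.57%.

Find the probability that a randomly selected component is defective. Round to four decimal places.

P(D) ≈ 0.0613

P(D|S1) = 1 − 0.8762 = 0.1238.
P(D|S3) = 1 − 0.9902 = 0.0098.
P(D|S5) = 1 − 0.9357 = 0.0643.
By the law of total probability,
P(D) = P(D|S1)·P(S1) + P(D|S2)·P(S2) + P(D|S3)·P(S3) + P(D|S4)·P(S4) + P(D|S5)·P(S5)
      = 0.1238·0.167 + 0.0355·0.066 + 0.0098·0.102 + 0.0041·0.091 + 0.0643·0.574
      = 0.0206746 + 0.002343 + 0.0009996 + 0.0003731 + 0.0369082 = 0.0612985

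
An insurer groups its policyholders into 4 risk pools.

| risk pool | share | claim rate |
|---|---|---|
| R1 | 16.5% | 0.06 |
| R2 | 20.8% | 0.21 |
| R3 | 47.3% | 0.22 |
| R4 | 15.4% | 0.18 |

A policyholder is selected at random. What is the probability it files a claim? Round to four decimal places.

P(C) = P(C|R1)·P(R1) + P(C|R2)·P(R2) + P(C|R3)·P(R3) + P(C|R4)·P(R4)
      = 0.06·0.165 + 0.21·0.208 + 0.22·0.473 + 0.18·0.154
      = 0.0099 + 0.04368 + 0.10406 + 0.02772 = 0.18536

P(C) ≈ 0.1854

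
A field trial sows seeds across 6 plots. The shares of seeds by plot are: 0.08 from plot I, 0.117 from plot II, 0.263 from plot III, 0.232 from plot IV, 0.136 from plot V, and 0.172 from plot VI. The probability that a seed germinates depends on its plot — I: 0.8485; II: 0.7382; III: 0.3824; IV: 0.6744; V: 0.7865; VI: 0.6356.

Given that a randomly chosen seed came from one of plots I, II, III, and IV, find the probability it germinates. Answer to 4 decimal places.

0.5943

Let S = {I, II, III, IV}.
P(S) = 0.08 + 0.117 + 0.263 + 0.232 = 0.692.
P(G ∩ S) = 0.8485·0.08 + 0.7382·0.117 + 0.3824·0.263 + 0.6744·0.232 = 0.06788 + 0.0863694 + 0.1005712 + 0.1564608 = 0.4112814.
P(G | S) = 0.4112814 / 0.692 = 0.594337…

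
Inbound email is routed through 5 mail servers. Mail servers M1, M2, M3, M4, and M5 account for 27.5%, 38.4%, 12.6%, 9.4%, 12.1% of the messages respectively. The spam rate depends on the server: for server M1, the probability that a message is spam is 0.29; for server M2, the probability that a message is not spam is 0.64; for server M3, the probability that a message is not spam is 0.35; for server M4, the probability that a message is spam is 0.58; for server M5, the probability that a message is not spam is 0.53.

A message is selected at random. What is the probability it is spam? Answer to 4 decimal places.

0.4113

P(S|M2) = 1 − 0.64 = 0.36.
P(S|M3) = 1 − 0.35 = 0.65.
P(S|M5) = 1 − 0.53 = 0.47.
P(S) = P(S|M1)·P(M1) + P(S|M2)·P(M2) + P(S|M3)·P(M3) + P(S|M4)·P(M4) + P(S|M5)·P(M5)
      = 0.29·0.275 + 0.36·0.384 + 0.65·0.126 + 0.58·0.094 + 0.47·0.121
      = 0.07975 + 0.13824 + 0.0819 + 0.05452 + 0.05687 = 0.41128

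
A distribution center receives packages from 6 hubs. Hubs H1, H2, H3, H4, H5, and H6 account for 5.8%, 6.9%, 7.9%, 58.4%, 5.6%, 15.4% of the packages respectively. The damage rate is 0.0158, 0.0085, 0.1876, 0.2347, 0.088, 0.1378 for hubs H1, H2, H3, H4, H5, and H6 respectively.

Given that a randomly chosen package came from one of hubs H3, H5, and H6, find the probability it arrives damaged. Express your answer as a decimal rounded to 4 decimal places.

P(D|S) ≈ 0.1418

Let S = {H3, H5, H6}.
P(S) = 0.079 + 0.056 + 0.154 = 0.289.
P(D ∩ S) = 0.1876·0.079 + 0.088·0.056 + 0.1378·0.154 = 0.0148204 + 0.004928 + 0.0212212 = 0.0409696.
P(D | S) = 0.0409696 / 0.289 = 0.141763…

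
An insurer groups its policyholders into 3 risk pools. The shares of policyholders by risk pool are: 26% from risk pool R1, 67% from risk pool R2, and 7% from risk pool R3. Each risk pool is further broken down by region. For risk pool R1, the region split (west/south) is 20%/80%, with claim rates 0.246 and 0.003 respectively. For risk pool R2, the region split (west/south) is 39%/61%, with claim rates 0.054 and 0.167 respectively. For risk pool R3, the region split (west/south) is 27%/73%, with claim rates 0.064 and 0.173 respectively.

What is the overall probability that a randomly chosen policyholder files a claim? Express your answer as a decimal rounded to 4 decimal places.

P(C|R1) = 0.2·0.246 + 0.8·0.003 = 0.0492 + 0.0024 = 0.0516
P(C|R2) = 0.39·0.054 + 0.61·0.167 = 0.02106 + 0.10187 = 0.12293
P(C|R3) = 0.27·0.064 + 0.73·0.173 = 0.01728 + 0.12629 = 0.14357
Then overall,
P(C) = 0.26·0.0516 + 0.67·0.12293 + 0.07·0.14357
      = 0.013416 + 0.0823631 + 0.0100499 = 0.105829

P(C) ≈ 0.1058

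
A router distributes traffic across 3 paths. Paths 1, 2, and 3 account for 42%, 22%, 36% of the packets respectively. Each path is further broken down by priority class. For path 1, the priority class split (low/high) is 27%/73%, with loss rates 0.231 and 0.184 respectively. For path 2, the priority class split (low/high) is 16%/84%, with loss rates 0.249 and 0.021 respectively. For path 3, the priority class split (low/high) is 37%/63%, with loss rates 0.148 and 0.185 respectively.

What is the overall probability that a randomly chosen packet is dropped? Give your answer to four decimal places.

P(L|1) = 0.27·0.231 + 0.73·0.184 = 0.06237 + 0.13432 = 0.19669
P(L|2) = 0.16·0.249 + 0.84·0.021 = 0.03984 + 0.01764 = 0.05748
P(L|3) = 0.37·0.148 + 0.63·0.185 = 0.05476 + 0.11655 = 0.17131
Then overall,
P(L) = 0.42·0.19669 + 0.22·0.05748 + 0.36·0.17131
      = 0.0826098 + 0.0126456 + 0.0616716 = 0.156927

P(L) ≈ 0.1569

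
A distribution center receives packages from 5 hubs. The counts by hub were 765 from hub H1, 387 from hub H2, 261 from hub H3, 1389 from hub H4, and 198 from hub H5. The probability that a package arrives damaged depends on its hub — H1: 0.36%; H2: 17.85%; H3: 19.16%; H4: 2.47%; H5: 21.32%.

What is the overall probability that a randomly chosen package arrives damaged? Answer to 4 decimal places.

Total: 765 + 387 + 261 + 1389 + 198 = 3000.
P(H1) = 765/3000 = 0.255. P(H2) = 387/3000 = 0.129. P(H3) = 261/3000 = 0.087. P(H4) = 1389/3000 = 0.463. P(H5) = 198/3000 = 0.066.
P(D) = P(D|H1)·P(H1) + P(D|H2)·P(H2) + P(D|H3)·P(H3) + P(D|H4)·P(H4) + P(D|H5)·P(H5)
      = 0.0036·0.255 + 0.1785·0.129 + 0.1916·0.087 + 0.0247·0.463 + 0.2132·0.066
      = 0.000918 + 0.0230265 + 0.0166692 + 0.0114361 + 0.0140712 = 0.066121

0.0661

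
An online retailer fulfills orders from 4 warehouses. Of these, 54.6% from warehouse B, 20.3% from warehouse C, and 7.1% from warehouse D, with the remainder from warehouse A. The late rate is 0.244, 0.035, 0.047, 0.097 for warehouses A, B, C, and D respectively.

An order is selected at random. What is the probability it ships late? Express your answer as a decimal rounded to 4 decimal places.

P(A) = 1 − (0.546 + 0.203 + 0.071) = 0.18.
P(L) = P(L|A)·P(A) + P(L|B)·P(B) + P(L|C)·P(C) + P(L|D)·P(D)
      = 0.244·0.18 + 0.035·0.546 + 0.047·0.203 + 0.097·0.071
      = 0.04392 + 0.01911 + 0.009541 + 0.006887 = 0.079458

P(L) ≈ 0.0795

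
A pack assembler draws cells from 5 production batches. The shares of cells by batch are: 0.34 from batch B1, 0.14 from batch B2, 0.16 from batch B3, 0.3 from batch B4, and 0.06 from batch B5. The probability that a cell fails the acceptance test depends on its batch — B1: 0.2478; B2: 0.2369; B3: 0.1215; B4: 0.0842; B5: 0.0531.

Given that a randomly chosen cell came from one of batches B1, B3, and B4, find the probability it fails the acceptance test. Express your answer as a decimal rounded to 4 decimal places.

0.1612

Let S = {B1, B3, B4}.
P(S) = 0.34 + 0.16 + 0.3 = 0.8.
P(F ∩ S) = 0.2478·0.34 + 0.1215·0.16 + 0.0842·0.3 = 0.084252 + 0.01944 + 0.02526 = 0.128952.
P(F | S) = 0.128952 / 0.8 = 0.161190…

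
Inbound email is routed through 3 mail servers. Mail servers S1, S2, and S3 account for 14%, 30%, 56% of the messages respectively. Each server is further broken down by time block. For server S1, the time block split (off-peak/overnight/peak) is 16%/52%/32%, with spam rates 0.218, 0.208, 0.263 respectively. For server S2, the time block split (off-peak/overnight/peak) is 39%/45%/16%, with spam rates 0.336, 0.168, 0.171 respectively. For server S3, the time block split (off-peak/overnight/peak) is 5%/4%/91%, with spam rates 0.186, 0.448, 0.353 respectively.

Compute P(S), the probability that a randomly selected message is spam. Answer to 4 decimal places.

0.2971

P(S|S1) = 0.16·0.218 + 0.52·0.208 + 0.32·0.263 = 0.03488 + 0.10816 + 0.08416 = 0.2272
P(S|S2) = 0.39·0.336 + 0.45·0.168 + 0.16·0.171 = 0.13104 + 0.0756 + 0.02736 = 0.234
P(S|S3) = 0.05·0.186 + 0.04·0.448 + 0.91·0.353 = 0.0093 + 0.01792 + 0.32123 = 0.34845
Then overall,
P(S) = 0.14·0.2272 + 0.3·0.234 + 0.56·0.34845
      = 0.031808 + 0.0702 + 0.195132 = 0.29714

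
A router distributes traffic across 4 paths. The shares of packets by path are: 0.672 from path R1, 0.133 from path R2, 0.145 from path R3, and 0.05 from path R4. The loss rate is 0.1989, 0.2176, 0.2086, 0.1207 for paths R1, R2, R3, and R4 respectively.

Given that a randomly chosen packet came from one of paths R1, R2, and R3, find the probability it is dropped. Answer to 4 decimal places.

Let S = {R1, R2, R3}.
P(S) = 0.672 + 0.133 + 0.145 = 0.95.
P(L ∩ S) = 0.1989·0.672 + 0.2176·0.133 + 0.2086·0.145 = 0.1336608 + 0.0289408 + 0.030247 = 0.1928486.
P(L | S) = 0.1928486 / 0.95 = 0.202999…

0.2030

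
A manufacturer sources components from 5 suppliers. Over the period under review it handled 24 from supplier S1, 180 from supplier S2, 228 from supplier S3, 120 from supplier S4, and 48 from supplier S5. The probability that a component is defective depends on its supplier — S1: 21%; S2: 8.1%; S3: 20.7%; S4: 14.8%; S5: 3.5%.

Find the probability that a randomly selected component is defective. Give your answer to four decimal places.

P(D) ≈ 0.1438

Total: 24 + 180 + 228 + 120 + 48 = 600.
P(S1) = 24/600 = 0.04. P(S2) = 180/600 = 0.3. P(S3) = 228/600 = 0.38. P(S4) = 120/600 = 0.2. P(S5) = 48/600 = 0.08.
P(D) = P(D|S1)·P(S1) + P(D|S2)·P(S2) + P(D|S3)·P(S3) + P(D|S4)·P(S4) + P(D|S5)·P(S5)
      = 0.21·0.04 + 0.081·0.3 + 0.207·0.38 + 0.148·0.2 + 0.035·0.08
      = 0.0084 + 0.0243 + 0.07866 + 0.0296 + 0.0028 = 0.14376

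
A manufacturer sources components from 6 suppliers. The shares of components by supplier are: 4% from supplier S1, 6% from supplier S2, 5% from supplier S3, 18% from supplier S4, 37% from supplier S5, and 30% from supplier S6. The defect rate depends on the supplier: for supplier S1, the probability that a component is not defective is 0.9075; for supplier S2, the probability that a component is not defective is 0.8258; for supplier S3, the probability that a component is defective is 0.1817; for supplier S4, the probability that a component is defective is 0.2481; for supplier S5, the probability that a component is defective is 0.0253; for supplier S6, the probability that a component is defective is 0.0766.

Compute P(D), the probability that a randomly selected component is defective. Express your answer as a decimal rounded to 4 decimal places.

P(D|S1) = 1 − 0.9075 = 0.0925.
P(D|S2) = 1 − 0.8258 = 0.1742.
P(D) = P(D|S1)·P(S1) + P(D|S2)·P(S2) + P(D|S3)·P(S3) + P(D|S4)·P(S4) + P(D|S5)·P(S5) + P(D|S6)·P(S6)
      = 0.0925·0.04 + 0.1742·0.06 + 0.1817·0.05 + 0.2481·0.18 + 0.0253·0.37 + 0.0766·0.3
      = 0.0037 + 0.010452 + 0.009085 + 0.044658 + 0.009361 + 0.02298 = 0.100236

P(D) ≈ 0.1002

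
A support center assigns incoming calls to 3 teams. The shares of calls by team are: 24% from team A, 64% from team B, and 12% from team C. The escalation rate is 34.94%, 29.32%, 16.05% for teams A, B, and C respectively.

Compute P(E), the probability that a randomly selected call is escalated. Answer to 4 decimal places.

P(E) ≈ 0.2908

P(E) = P(E|A)·P(A) + P(E|B)·P(B) + P(E|C)·P(C)
      = 0.3494·0.24 + 0.2932·0.64 + 0.1605·0.12
      = 0.083856 + 0.187648 + 0.01926 = 0.290764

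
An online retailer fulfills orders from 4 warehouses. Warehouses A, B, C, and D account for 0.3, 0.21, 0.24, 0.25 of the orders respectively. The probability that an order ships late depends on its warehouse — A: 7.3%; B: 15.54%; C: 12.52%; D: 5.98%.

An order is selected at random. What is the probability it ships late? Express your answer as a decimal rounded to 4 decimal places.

Summing over the partition,
P(L) = P(L|A)·P(A) + P(L|B)·P(B) + P(L|C)·P(C) + P(L|D)·P(D)
      = 0.073·0.3 + 0.1554·0.21 + 0.1252·0.24 + 0.0598·0.25
      = 0.0219 + 0.032634 + 0.030048 + 0.01495 = 0.099532

P(L) ≈ 0.0995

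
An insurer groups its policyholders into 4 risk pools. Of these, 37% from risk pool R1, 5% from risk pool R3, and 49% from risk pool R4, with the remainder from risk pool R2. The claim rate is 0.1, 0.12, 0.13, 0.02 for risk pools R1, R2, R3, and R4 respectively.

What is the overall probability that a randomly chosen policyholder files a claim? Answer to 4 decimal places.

P(R2) = 1 − (0.37 + 0.05 + 0.49) = 0.09.
Summing over the partition,
P(C) = P(C|R1)·P(R1) + P(C|R2)·P(R2) + P(C|R3)·P(R3) + P(C|R4)·P(R4)
      = 0.1·0.37 + 0.12·0.09 + 0.13·0.05 + 0.02·0.49
      = 0.037 + 0.0108 + 0.0065 + 0.0098 = 0.0641

P(C) ≈ 0.0641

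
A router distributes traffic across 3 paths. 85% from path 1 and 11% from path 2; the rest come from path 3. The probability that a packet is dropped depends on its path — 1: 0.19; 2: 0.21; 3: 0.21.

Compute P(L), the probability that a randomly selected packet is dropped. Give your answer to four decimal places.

P(3) = 1 − (0.85 + 0.11) = 0.04.
Summing over the partition,
P(L) = P(L|1)·P(1) + P(L|2)·P(2) + P(L|3)·P(3)
      = 0.19·0.85 + 0.21·0.11 + 0.21·0.04
      = 0.1615 + 0.0231 + 0.0084 = 0.193

P(L) ≈ 0.1930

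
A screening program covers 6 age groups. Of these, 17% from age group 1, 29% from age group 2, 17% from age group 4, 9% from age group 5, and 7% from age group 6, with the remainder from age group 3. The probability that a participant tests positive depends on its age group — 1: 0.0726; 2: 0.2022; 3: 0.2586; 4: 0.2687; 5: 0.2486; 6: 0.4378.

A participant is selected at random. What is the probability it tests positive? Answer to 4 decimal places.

0.2240

P(3) = 1 − (0.17 + 0.29 + 0.17 + 0.09 + 0.07) = 0.21.
Summing over the partition,
P(T) = P(T|1)·P(1) + P(T|2)·P(2) + P(T|3)·P(3) + P(T|4)·P(4) + P(T|5)·P(5) + P(T|6)·P(6)
      = 0.0726·0.17 + 0.2022·0.29 + 0.2586·0.21 + 0.2687·0.17 + 0.2486·0.09 + 0.4378·0.07
      = 0.012342 + 0.058638 + 0.054306 + 0.045679 + 0.022374 + 0.030646 = 0.223985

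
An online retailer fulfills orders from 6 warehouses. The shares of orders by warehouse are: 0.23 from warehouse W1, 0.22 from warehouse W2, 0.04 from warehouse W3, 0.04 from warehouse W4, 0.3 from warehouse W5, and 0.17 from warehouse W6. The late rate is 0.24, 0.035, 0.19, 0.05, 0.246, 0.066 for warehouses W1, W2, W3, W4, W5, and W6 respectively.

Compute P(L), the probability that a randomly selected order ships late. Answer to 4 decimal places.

By the law of total probability,
P(L) = P(L|W1)·P(W1) + P(L|W2)·P(W2) + P(L|W3)·P(W3) + P(L|W4)·P(W4) + P(L|W5)·P(W5) + P(L|W6)·P(W6)
      = 0.24·0.23 + 0.035·0.22 + 0.19·0.04 + 0.05·0.04 + 0.246·0.3 + 0.066·0.17
      = 0.0552 + 0.0077 + 0.0076 + 0.002 + 0.0738 + 0.01122 = 0.15752

P(L) ≈ 0.1575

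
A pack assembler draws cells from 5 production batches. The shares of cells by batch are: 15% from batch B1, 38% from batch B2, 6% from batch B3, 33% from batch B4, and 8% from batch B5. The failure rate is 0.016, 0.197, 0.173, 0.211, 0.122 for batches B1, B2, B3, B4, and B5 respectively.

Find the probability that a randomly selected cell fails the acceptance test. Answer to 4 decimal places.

0.1670

Using total probability over the partition,
P(F) = P(F|B1)·P(B1) + P(F|B2)·P(B2) + P(F|B3)·P(B3) + P(F|B4)·P(B4) + P(F|B5)·P(B5)
      = 0.016·0.15 + 0.197·0.38 + 0.173·0.06 + 0.211·0.33 + 0.122·0.08
      = 0.0024 + 0.07486 + 0.01038 + 0.06963 + 0.00976 = 0.16703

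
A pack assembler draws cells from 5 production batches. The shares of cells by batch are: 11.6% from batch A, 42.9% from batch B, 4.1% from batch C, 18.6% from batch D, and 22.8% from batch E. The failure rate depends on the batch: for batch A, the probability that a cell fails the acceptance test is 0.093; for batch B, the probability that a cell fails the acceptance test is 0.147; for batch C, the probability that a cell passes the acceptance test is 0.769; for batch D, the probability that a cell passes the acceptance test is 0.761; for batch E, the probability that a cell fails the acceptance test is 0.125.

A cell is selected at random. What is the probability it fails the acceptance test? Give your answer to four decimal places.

0.1563

P(F|C) = 1 − 0.769 = 0.231.
P(F|D) = 1 − 0.761 = 0.239.
Using total probability over the partition,
P(F) = P(F|A)·P(A) + P(F|B)·P(B) + P(F|C)·P(C) + P(F|D)·P(D) + P(F|E)·P(E)
      = 0.093·0.116 + 0.147·0.429 + 0.231·0.041 + 0.239·0.186 + 0.125·0.228
      = 0.010788 + 0.063063 + 0.009471 + 0.044454 + 0.0285 = 0.156276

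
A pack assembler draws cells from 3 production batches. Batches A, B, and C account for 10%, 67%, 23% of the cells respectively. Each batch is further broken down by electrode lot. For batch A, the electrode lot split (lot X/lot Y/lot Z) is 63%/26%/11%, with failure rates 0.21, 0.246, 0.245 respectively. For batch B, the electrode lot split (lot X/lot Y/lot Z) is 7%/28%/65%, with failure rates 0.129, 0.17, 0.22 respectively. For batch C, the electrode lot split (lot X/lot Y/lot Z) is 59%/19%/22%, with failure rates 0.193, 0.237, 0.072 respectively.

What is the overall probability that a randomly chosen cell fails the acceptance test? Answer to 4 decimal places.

P(F) ≈ 0.1963

P(F|A) = 0.63·0.21 + 0.26·0.246 + 0.11·0.245 = 0.1323 + 0.06396 + 0.02695 = 0.22321
P(F|B) = 0.07·0.129 + 0.28·0.17 + 0.65·0.22 = 0.00903 + 0.0476 + 0.143 = 0.19963
P(F|C) = 0.59·0.193 + 0.19·0.237 + 0.22·0.072 = 0.11387 + 0.04503 + 0.01584 = 0.17474
Then overall,
P(F) = 0.1·0.22321 + 0.67·0.19963 + 0.23·0.17474
      = 0.022321 + 0.1337521 + 0.0401902 = 0.1962633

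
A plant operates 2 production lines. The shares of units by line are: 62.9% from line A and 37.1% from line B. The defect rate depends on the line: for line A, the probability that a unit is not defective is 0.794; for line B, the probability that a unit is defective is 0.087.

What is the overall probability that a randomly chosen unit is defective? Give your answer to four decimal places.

P(D) ≈ 0.1619

P(D|A) = 1 − 0.794 = 0.206.
Summing over the partition,
P(D) = P(D|A)·P(A) + P(D|B)·P(B)
      = 0.206·0.629 + 0.087·0.371
      = 0.129574 + 0.032277 = 0.161851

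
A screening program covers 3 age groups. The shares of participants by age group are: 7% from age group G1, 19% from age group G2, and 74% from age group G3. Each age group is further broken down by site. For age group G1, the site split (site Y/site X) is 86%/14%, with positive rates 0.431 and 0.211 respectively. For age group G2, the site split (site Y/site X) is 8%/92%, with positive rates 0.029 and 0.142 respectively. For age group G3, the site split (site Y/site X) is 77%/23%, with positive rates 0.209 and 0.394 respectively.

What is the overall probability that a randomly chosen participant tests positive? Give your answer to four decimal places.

P(T|G1) = 0.86·0.431 + 0.14·0.211 = 0.37066 + 0.02954 = 0.4002
P(T|G2) = 0.08·0.029 + 0.92·0.142 = 0.00232 + 0.13064 = 0.13296
P(T|G3) = 0.77·0.209 + 0.23·0.394 = 0.16093 + 0.09062 = 0.25155
Then overall,
P(T) = 0.07·0.4002 + 0.19·0.13296 + 0.74·0.25155
      = 0.028014 + 0.0252624 + 0.186147 = 0.2394234

P(T) ≈ 0.2394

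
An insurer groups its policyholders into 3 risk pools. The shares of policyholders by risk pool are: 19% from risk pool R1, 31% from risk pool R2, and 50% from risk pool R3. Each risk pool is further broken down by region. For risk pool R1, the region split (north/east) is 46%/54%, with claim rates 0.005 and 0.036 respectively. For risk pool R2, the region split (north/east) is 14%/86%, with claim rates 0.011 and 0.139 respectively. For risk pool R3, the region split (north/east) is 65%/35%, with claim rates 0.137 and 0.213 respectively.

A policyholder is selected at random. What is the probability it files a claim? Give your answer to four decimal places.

P(C) ≈ 0.1235

P(C|R1) = 0.46·0.005 + 0.54·0.036 = 0.0023 + 0.01944 = 0.02174
P(C|R2) = 0.14·0.011 + 0.86·0.139 = 0.00154 + 0.11954 = 0.12108
P(C|R3) = 0.65·0.137 + 0.35·0.213 = 0.08905 + 0.07455 = 0.1636
By total probability over the outer partition,
P(C) = 0.19·0.02174 + 0.31·0.12108 + 0.5·0.1636
      = 0.0041306 + 0.0375348 + 0.0818 = 0.1234654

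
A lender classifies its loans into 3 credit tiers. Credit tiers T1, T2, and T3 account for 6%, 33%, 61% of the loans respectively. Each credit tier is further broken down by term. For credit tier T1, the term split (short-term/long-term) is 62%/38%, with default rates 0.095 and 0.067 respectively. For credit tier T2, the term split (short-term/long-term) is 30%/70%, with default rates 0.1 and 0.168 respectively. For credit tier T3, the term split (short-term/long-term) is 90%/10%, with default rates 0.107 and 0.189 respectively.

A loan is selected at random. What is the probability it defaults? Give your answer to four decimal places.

0.1240

P(D|T1) = 0.62·0.095 + 0.38·0.067 = 0.0589 + 0.02546 = 0.08436
P(D|T2) = 0.3·0.1 + 0.7·0.168 = 0.03 + 0.1176 = 0.1476
P(D|T3) = 0.9·0.107 + 0.1·0.189 = 0.0963 + 0.0189 = 0.1152
By total probability over the outer partition,
P(D) = 0.06·0.08436 + 0.33·0.1476 + 0.61·0.1152
      = 0.0050616 + 0.048708 + 0.070272 = 0.1240416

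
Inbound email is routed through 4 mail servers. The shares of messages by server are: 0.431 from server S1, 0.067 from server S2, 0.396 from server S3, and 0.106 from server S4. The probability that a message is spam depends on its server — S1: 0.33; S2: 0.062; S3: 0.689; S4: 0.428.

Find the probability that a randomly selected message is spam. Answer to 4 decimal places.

P(S) = P(S|S1)·P(S1) + P(S|S2)·P(S2) + P(S|S3)·P(S3) + P(S|S4)·P(S4)
      = 0.33·0.431 + 0.062·0.067 + 0.689·0.396 + 0.428·0.106
      = 0.14223 + 0.004154 + 0.272844 + 0.045368 = 0.464596

0.4646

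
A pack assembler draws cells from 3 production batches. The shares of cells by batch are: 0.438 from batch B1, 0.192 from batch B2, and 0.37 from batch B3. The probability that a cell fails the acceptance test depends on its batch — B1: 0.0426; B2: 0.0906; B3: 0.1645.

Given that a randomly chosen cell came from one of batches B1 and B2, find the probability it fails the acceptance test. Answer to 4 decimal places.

0.0572

Let S = {B1, B2}.
P(S) = 0.438 + 0.192 = 0.63.
P(F ∩ S) = 0.0426·0.438 + 0.0906·0.192 = 0.0186588 + 0.0173952 = 0.036054.
P(F | S) = 0.036054 / 0.63 = 0.057229…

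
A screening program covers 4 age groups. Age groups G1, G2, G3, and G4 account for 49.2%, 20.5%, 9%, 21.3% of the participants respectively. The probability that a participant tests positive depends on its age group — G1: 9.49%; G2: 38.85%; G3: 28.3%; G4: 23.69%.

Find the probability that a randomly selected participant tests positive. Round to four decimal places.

P(T) = P(T|G1)·P(G1) + P(T|G2)·P(G2) + P(T|G3)·P(G3) + P(T|G4)·P(G4)
      = 0.0949·0.492 + 0.3885·0.205 + 0.283·0.09 + 0.2369·0.213
      = 0.0466908 + 0.0796425 + 0.02547 + 0.0504597 = 0.202263

0.2023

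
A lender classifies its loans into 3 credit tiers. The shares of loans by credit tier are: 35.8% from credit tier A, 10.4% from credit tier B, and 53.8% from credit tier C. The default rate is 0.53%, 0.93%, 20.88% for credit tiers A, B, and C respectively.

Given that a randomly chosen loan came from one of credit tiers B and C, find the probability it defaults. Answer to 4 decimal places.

Let S = {B, C}.
P(S) = 0.104 + 0.538 = 0.642.
P(D ∩ S) = 0.0093·0.104 + 0.2088·0.538 = 0.0009672 + 0.1123344 = 0.1133016.
P(D | S) = 0.1133016 / 0.642 = 0.176482…

P(D|S) ≈ 0.1765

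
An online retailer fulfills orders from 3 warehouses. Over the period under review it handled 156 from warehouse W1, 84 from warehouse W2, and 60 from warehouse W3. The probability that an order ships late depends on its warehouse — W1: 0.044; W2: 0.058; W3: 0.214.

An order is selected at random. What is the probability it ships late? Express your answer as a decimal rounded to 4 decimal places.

P(L) ≈ 0.0819

Total: 156 + 84 + 60 = 300.
P(W1) = 156/300 = 0.52. P(W2) = 84/300 = 0.28. P(W3) = 60/300 = 0.2.
Using total probability over the partition,
P(L) = P(L|W1)·P(W1) + P(L|W2)·P(W2) + P(L|W3)·P(W3)
      = 0.044·0.52 + 0.058·0.28 + 0.214·0.2
      = 0.02288 + 0.01624 + 0.0428 = 0.08192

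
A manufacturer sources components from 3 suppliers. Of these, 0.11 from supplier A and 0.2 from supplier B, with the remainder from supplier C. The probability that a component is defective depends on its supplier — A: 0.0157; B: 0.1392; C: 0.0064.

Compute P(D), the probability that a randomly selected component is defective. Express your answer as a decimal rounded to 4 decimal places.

0.0340

P(C) = 1 − (0.11 + 0.2) = 0.69.
Using total probability over the partition,
P(D) = P(D|A)·P(A) + P(D|B)·P(B) + P(D|C)·P(C)
      = 0.0157·0.11 + 0.1392·0.2 + 0.0064·0.69
      = 0.001727 + 0.02784 + 0.004416 = 0.033983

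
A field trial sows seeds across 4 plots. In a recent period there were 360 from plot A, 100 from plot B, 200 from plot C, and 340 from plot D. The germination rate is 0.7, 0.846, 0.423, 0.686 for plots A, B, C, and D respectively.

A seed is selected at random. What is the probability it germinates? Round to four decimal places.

P(G) ≈ 0.6544

Total: 360 + 100 + 200 + 340 = 1000.
P(A) = 360/1000 = 0.36. P(B) = 100/1000 = 0.1. P(C) = 200/1000 = 0.2. P(D) = 340/1000 = 0.34.
P(G) = P(G|A)·P(A) + P(G|B)·P(B) + P(G|C)·P(C) + P(G|D)·P(D)
      = 0.7·0.36 + 0.846·0.1 + 0.423·0.2 + 0.686·0.34
      = 0.252 + 0.0846 + 0.0846 + 0.23324 = 0.65444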